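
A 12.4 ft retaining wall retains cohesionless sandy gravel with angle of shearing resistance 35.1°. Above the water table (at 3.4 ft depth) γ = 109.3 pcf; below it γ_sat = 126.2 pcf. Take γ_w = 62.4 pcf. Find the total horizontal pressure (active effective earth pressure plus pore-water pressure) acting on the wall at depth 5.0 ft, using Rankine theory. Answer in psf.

K_a = (1 − sin φ)/(1 + sin φ) = 0.2698.
γ' = 126.2 − 62.4 = 63.80 pcf.
Effective vertical stress at 5.0 ft: σ'_v = 109.3×3.4 + 63.80×1.60 = 473.7 psf.
σ'_h = K_a σ'_v = 0.2698 × 473.7 = 127.8 psf; u = γ_w × 1.60 = 99.84 psf.
Total σ_h = 127.8 + 99.84 = 227.7 psf.

228 psf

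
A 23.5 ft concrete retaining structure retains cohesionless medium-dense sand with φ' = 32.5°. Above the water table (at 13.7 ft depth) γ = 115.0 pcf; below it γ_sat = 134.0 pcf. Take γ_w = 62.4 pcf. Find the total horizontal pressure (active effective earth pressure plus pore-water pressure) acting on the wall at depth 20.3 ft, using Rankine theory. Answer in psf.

K_a = (1 − sin φ)/(1 + sin φ) = 0.3010.
γ' = 134.0 − 62.4 = 71.60 pcf.
Effective vertical stress at 20.3 ft: σ'_v = 115.0×13.7 + 71.60×6.60 = 2048 psf.
σ'_h = K_a σ'_v = 0.3010 × 2048 = 616.4 psf; u = γ_w × 6.60 = 411.8 psf.
Total σ_h = 616.4 + 411.8 = 1028 psf.

1030 psf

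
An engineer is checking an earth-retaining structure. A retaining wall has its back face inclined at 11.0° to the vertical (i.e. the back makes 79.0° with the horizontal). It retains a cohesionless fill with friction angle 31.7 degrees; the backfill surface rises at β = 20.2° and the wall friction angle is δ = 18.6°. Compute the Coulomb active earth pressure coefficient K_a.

K_a = sin²(α+φ) / [sin²α · sin(α−δ) · (1 + √{sin(φ+δ)sin(φ−β) / (sin(α−δ)sin(α+β))})²].
With α = 79.0°, φ = 31.7°, δ = 18.6°, β = 20.2°: K_a = 0.5160.

0.516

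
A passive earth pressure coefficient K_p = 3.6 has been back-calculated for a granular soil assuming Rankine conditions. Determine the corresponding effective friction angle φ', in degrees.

K_p = (1+sin φ)/(1−sin φ) ⇒ sin φ = (K_p − 1)/(K_p + 1) = 0.5652.
φ = arcsin(0.5652) = 34.42°.

34.4°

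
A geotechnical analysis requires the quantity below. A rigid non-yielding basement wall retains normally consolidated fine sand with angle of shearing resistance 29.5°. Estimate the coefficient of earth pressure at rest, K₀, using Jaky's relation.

0.508

K₀ = 1 − sin φ' = 1 − sin 29.5° = 0.5076.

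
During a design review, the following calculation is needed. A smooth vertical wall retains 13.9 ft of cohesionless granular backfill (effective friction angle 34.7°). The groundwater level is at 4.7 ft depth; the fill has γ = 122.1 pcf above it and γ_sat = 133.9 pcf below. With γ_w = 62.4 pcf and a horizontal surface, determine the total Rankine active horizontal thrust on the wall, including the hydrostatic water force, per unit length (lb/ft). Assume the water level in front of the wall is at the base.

5290 lb/ft

K_a = tan²(45° − φ/2) = 0.2745.
γ' = 133.9 − 62.4 = 71.50 pcf. Depth below WT = 9.2 ft.
σ'_h at WT = K_a γ d_w = 157.5 psf; at base = 157.5 + K_a γ' × 9.2 = 338.1 psf.
P₁ (0–4.7 ft) = ½×157.5×4.7 = 370.1. P₂ (4.7–13.9 ft) = ½(157.5+338.1)×9.2 = 2280.
P_w = ½ γ_w h₂² = 0.5×62.4×9.2² = 2641. Total = 370.1+2280+2641 = 5291 lb/ft.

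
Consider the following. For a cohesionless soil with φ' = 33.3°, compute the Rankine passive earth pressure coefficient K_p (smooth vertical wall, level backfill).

3.43

K_p = (1 + sin φ)/(1 − sin φ) = tan²(45° + 33.3°/2) = 3.435.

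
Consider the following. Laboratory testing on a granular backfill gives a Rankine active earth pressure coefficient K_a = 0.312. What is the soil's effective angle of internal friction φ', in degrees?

K_a = tan²(45° − φ/2) ⇒ 45° − φ/2 = arctan(√0.312) = 29.19°.
φ = 2(45° − 29.19°) = 31.63°.

31.6°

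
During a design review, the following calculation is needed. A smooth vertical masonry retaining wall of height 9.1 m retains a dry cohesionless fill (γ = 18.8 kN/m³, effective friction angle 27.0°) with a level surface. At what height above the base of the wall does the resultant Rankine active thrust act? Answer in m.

3.03 m

K_a = 0.3755.
The pressure distribution is triangular, so the resultant acts at H/3 above the base = 9.1/3 = 3.033 m.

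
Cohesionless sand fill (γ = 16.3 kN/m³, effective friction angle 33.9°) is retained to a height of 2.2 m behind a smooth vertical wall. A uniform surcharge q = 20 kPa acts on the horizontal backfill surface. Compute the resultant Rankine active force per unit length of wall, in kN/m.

23.7 kN/m

K_a = tan²(45° − φ/2) = 0.2839.
Soil triangle: ½ K_a γ H² = 0.5×0.2839×16.3×2.2² = 11.20 kN/m.
Surcharge rectangle: K_a q H = 0.2839×20×2.2 = 12.49 kN/m.
Total = 11.20 + 12.49 = 23.69 kN/m.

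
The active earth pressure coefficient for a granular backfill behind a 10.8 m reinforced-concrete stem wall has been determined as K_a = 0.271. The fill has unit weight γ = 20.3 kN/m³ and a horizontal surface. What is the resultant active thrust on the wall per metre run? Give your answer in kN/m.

321 kN/m

P = ½ K_a γ H² = 0.5 × 0.271 × 20.3 × 10.8² = 320.8 kN/m.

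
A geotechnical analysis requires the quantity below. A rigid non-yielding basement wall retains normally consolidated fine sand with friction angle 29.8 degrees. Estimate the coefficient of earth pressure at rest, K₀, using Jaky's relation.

K₀ = 1 − sin φ' = 1 − sin 29.8° = 0.5030.

0.503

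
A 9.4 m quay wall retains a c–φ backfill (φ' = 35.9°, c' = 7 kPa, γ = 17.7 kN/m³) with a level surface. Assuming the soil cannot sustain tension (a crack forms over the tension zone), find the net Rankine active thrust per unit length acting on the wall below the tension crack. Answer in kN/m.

K_a = 0.2607; √K_a = 0.5106.
Tension-crack depth z_c = 2c/(γ√K_a) = 2×7/(17.7×0.5106) = 1.549 m.
σ_a at base = K_a γ H − 2c√K_a = 0.2607×17.7×9.4 − 2×7×0.5106 = 36.23 kPa.
P_a = ½ × 36.23 × (H − z_c) = 0.5×36.23×7.851 = 142.2 kN/m.

142 kN/m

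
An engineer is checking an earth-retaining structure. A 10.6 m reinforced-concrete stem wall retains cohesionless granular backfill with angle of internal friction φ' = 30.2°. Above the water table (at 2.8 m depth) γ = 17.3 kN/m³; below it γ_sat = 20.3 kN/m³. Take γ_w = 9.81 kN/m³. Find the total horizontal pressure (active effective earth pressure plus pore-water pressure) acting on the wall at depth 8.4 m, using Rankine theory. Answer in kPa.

90.4 kPa

K_a = (1 − sin φ)/(1 + sin φ) = 0.3307.
γ' = 20.3 − 9.81 = 10.49 kN/m³.
Effective vertical stress at 8.4 m: σ'_v = 17.3×2.8 + 10.49×5.60 = 107.2 kPa.
σ'_h = K_a σ'_v = 0.3307 × 107.2 = 35.44 kPa; u = γ_w × 5.60 = 54.94 kPa.
Total σ_h = 35.44 + 54.94 = 90.38 kPa.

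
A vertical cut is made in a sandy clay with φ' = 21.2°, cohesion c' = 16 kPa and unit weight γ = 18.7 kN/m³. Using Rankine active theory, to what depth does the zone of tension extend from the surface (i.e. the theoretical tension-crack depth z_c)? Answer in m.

2.50 m

K_a = tan²(45° − 21.2°/2) = 0.4688; √K_a = 0.6847.
The active pressure is zero where K_a γ z = 2c√K_a, so z_c = 2c/(γ√K_a) = 2×16/(18.7×0.6847) = 2.499 m.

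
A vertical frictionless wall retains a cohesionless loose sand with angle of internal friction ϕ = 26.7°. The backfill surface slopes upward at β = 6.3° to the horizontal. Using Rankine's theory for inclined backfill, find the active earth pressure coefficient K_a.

K_a = cos β · (cos β − √(cos²β − cos²φ)) / (cos β + √(cos²β − cos²φ)).
cos β = 0.9940, cos φ = 0.8934, √(cos²β − cos²φ) = 0.4357.
K_a = 0.9940 × (0.9940 − 0.4357)/(0.9940 + 0.4357) = 0.3881.

0.388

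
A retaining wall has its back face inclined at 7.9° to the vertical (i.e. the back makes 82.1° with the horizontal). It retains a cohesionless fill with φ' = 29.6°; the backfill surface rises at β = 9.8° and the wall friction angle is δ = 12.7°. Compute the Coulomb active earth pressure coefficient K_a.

K_a = sin²(α+φ) / [sin²α · sin(α−δ) · (1 + √{sin(φ+δ)sin(φ−β) / (sin(α−δ)sin(α+β))})²].
With α = 82.1°, φ = 29.6°, δ = 12.7°, β = 9.8°: K_a = 0.4213.

0.421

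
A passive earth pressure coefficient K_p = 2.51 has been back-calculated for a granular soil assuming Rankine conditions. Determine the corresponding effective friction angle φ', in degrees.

25.5°

K_p = (1+sin φ)/(1−sin φ) ⇒ sin φ = (K_p − 1)/(K_p + 1) = 0.4302.
φ = arcsin(0.4302) = 25.48°.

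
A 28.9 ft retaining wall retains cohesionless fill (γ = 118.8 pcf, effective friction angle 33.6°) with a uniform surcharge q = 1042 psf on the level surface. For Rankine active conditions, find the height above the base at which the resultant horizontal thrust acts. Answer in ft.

K_a = 0.2875.
Triangular part P₁ = ½K_aγH² = 14260 at H/3 = 9.633 ft; rectangular part P₂ = K_a q H = 8658 at H/2 = 14.45 ft.
ȳ = (P₁·9.633 + P₂·14.45)/(P₁+P₂) = 11.45 ft.

11.5 ft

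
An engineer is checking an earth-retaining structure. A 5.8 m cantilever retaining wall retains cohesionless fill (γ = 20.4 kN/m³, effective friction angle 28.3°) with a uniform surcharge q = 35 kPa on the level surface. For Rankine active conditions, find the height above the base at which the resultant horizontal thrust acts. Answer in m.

K_a = 0.3568.
Triangular part P₁ = ½K_aγH² = 122.4 at H/3 = 1.933 m; rectangular part P₂ = K_a q H = 72.42 at H/2 = 2.900 m.
ȳ = (P₁·1.933 + P₂·2.900)/(P₁+P₂) = 2.293 m.

2.29 m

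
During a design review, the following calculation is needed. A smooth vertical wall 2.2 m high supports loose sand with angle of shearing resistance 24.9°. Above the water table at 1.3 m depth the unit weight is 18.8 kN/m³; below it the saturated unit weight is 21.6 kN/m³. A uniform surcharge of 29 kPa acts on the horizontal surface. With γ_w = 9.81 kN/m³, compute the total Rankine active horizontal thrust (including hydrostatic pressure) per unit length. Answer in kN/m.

K_a = tan²(45° − φ/2) = 0.4074.
γ' = 21.6 − 9.81 = 11.79 kN/m³. h₂ = H − d_w = 0.9 m.
σ'_h: at surface K_a·q = 11.82; at WT K_a(q+γd_w) = 21.77; at base K_a(q+γd_w+γ'h₂) = 26.10 kPa.
P₁ = ½(11.82+21.77)×1.3 = 21.83; P₂ = ½(21.77+26.10)×0.9 = 21.54; P_w = ½γ_w h₂² = 3.973.
Total = 21.83+21.54+3.973 = 47.35 kN/m.

47.3 kN/m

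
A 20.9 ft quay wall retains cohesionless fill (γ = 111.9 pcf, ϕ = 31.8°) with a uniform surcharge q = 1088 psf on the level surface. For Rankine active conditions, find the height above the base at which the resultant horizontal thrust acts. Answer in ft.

K_a = 0.3098.
Triangular part P₁ = ½K_aγH² = 7571 at H/3 = 6.967 ft; rectangular part P₂ = K_a q H = 7045 at H/2 = 10.45 ft.
ȳ = (P₁·6.967 + P₂·10.45)/(P₁+P₂) = 8.646 ft.

8.65 ft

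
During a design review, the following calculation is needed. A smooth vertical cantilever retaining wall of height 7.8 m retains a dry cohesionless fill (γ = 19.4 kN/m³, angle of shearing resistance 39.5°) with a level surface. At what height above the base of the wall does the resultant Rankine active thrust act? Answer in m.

2.60 m

K_a = 0.2224.
The pressure distribution is triangular, so the resultant acts at H/3 above the base = 7.8/3 = 2.600 m.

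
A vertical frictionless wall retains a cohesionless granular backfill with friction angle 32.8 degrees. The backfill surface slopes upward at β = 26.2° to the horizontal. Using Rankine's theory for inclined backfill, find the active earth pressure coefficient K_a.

K_a = cos β · (cos β − √(cos²β − cos²φ)) / (cos β + √(cos²β − cos²φ)).
cos β = 0.8973, cos φ = 0.8406, √(cos²β − cos²φ) = 0.3139.
K_a = 0.8973 × (0.8973 − 0.3139)/(0.8973 + 0.3139) = 0.4322.

0.432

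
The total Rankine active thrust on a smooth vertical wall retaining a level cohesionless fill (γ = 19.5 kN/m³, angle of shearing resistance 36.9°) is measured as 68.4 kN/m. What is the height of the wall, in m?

5.30 m

K_a = 0.2497. P_a = ½ K_a γ H² ⇒ H = √(2P_a/(K_a γ)).
H = √(2×68.4/(0.2497×19.5)) = 5.301 m.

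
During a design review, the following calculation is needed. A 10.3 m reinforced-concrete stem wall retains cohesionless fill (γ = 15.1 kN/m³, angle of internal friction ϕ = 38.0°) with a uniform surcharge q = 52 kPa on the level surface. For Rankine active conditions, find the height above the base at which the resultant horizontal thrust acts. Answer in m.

4.12 m

K_a = 0.2379.
Triangular part P₁ = ½K_aγH² = 190.5 at H/3 = 3.433 m; rectangular part P₂ = K_a q H = 127.4 at H/2 = 5.150 m.
ȳ = (P₁·3.433 + P₂·5.150)/(P₁+P₂) = 4.121 m.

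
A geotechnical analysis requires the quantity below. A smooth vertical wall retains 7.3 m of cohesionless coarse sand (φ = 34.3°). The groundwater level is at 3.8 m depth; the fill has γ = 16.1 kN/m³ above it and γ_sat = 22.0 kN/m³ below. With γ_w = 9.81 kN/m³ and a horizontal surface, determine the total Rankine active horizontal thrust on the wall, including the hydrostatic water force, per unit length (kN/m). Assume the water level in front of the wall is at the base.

173 kN/m

K_a = tan²(45° − φ/2) = 0.2792.
γ' = 22.0 − 9.81 = 12.19 kN/m³. Depth below WT = 3.5 m.
σ'_h at WT = K_a γ d_w = 17.08 kPa; at base = 17.08 + K_a γ' × 3.5 = 28.99 kPa.
P₁ (0–3.8 m) = ½×17.08×3.8 = 32.45. P₂ (3.8–7.3 m) = ½(17.08+28.99)×3.5 = 80.62.
P_w = ½ γ_w h₂² = 0.5×9.81×3.5² = 60.09. Total = 32.45+80.62+60.09 = 173.2 kN/m.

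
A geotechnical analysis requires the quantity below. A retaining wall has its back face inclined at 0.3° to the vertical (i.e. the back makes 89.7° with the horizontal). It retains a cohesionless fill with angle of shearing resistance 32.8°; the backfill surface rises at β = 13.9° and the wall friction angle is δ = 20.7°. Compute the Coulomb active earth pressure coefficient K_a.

0.323

K_a = sin²(α+φ) / [sin²α · sin(α−δ) · (1 + √{sin(φ+δ)sin(φ−β) / (sin(α−δ)sin(α+β))})²].
With α = 89.7°, φ = 32.8°, δ = 20.7°, β = 13.9°: K_a = 0.3231.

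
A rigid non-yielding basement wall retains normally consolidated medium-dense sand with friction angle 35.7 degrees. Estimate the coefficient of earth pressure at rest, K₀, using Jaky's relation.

K₀ = 1 − sin φ' = 1 − sin 35.7° = 0.4165.

0.416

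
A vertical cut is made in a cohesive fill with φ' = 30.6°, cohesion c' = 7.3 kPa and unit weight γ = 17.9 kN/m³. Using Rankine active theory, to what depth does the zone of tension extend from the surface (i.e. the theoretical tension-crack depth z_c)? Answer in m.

1.43 m

K_a = tan²(45° − 30.6°/2) = 0.3253; √K_a = 0.5704.
The active pressure is zero where K_a γ z = 2c√K_a, so z_c = 2c/(γ√K_a) = 2×7.3/(17.9×0.5704) = 1.430 m.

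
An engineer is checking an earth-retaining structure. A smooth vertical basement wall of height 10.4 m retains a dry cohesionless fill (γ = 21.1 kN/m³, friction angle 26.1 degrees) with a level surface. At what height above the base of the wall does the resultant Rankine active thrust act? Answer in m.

K_a = 0.3889.
The pressure distribution is triangular, so the resultant acts at H/3 above the base = 10.4/3 = 3.467 m.

3.47 m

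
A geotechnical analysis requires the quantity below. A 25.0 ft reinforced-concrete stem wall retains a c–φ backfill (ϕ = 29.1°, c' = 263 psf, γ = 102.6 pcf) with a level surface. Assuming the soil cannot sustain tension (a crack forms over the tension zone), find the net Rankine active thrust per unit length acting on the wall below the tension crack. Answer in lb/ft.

K_a = 0.3456; √K_a = 0.5879.
Tension-crack depth z_c = 2c/(γ√K_a) = 2×263/(102.6×0.5879) = 8.721 ft.
σ_a at base = K_a γ H − 2c√K_a = 0.3456×102.6×25.0 − 2×263×0.5879 = 577.2 psf.
P_a = ½ × 577.2 × (H − z_c) = 0.5×577.2×16.28 = 4698 lb/ft.

4700 lb/ft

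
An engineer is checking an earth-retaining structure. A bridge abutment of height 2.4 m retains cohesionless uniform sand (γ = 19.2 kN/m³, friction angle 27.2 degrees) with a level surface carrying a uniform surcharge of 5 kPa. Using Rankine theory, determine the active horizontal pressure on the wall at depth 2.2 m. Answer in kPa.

17.6 kPa

K_a = (1 − sin φ)/(1 + sin φ) = 0.3726.
σ_v = γz + q = 19.2 × 2.2 + 5 = 47.24 kPa.
σ_h = K_a σ_v = 0.3726 × 47.24 = 17.60 kPa.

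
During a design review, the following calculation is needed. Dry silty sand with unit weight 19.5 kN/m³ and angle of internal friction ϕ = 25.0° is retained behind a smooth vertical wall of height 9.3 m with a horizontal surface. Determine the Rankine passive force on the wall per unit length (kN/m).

2080 kN/m

K_p = tan²(45° + φ/2) = 2.464.
P_p = ½ K_p γ H² = 0.5 × 2.464 × 19.5 × 9.3² = 2078 kN/m.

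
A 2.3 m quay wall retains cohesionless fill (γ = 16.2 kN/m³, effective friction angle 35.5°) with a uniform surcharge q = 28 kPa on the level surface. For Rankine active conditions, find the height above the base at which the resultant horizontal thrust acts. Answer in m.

0.997 m

K_a = 0.2653.
Triangular part P₁ = ½K_aγH² = 11.37 at H/3 = 0.7667 m; rectangular part P₂ = K_a q H = 17.08 at H/2 = 1.150 m.
ȳ = (P₁·0.7667 + P₂·1.150)/(P₁+P₂) = 0.9968 m.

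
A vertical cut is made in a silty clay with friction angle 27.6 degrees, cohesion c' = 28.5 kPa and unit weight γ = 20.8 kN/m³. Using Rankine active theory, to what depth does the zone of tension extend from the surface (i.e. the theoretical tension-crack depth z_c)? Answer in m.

4.52 m

K_a = tan²(45° − 27.6°/2) = 0.3668; √K_a = 0.6056.
The active pressure is zero where K_a γ z = 2c√K_a, so z_c = 2c/(γ√K_a) = 2×28.5/(20.8×0.6056) = 4.525 m.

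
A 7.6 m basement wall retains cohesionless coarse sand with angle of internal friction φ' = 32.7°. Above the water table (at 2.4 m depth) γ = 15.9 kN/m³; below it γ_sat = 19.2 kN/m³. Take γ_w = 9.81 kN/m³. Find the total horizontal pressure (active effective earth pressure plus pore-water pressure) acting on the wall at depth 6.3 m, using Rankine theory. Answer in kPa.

60.6 kPa

K_a = (1 − sin φ)/(1 + sin φ) = 0.2985.
γ' = 19.2 − 9.81 = 9.390 kN/m³.
Effective vertical stress at 6.3 m: σ'_v = 15.9×2.4 + 9.390×3.90 = 74.78 kPa.
σ'_h = K_a σ'_v = 0.2985 × 74.78 = 22.32 kPa; u = γ_w × 3.90 = 38.26 kPa.
Total σ_h = 22.32 + 38.26 = 60.58 kPa.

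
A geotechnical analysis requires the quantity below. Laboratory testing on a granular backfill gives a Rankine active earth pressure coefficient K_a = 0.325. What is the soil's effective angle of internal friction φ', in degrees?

K_a = tan²(45° − φ/2) ⇒ 45° − φ/2 = arctan(√0.325) = 29.69°.
φ = 2(45° − 29.69°) = 30.63°.

30.6°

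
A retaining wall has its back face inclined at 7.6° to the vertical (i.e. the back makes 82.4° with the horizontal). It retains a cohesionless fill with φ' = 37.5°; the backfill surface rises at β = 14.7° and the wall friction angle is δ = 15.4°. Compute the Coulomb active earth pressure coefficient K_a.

0.332

K_a = sin²(α+φ) / [sin²α · sin(α−δ) · (1 + √{sin(φ+δ)sin(φ−β) / (sin(α−δ)sin(α+β))})²].
With α = 82.4°, φ = 37.5°, δ = 15.4°, β = 14.7°: K_a = 0.3321.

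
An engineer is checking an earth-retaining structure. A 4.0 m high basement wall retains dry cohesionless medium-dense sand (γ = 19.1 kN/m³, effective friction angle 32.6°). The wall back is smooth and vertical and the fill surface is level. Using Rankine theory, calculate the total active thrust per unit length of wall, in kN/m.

K_a = tan²(45° − φ/2) = 0.2997.
P_a = ½ K_a γ H² = 0.5 × 0.2997 × 19.1 × 4.0² = 45.80 kN/m.

45.8 kN/m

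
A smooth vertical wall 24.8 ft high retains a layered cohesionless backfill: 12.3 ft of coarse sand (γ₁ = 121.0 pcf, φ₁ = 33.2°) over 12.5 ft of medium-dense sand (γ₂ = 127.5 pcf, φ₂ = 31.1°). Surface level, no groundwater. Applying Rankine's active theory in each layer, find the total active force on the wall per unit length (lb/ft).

11800 lb/ft

K_a1 = tan²(45°−33.2°/2) = 0.2924; K_a2 = tan²(45°−31.1°/2) = 0.3188.
Layer 1: σ at base = K_a1 γ₁ h₁ = 435.1 psf; P₁ = ½×435.1×12.3 = 2676.
Layer 2: σ_v at top = γ₁h₁ = 1488; σ_h top = K_a2×1488 = 474.5; σ_h base = K_a2×(1488+127.5×12.5) = 982.5.
P₂ = ½(474.5+982.5)×12.5 = 9106. Total P_a = 2676+9106 = 11780 lb/ft.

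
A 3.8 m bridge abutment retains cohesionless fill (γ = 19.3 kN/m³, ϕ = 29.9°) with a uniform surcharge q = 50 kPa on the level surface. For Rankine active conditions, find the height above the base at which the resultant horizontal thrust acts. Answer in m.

1.63 m

K_a = 0.3347.
Triangular part P₁ = ½K_aγH² = 46.64 at H/3 = 1.267 m; rectangular part P₂ = K_a q H = 63.59 at H/2 = 1.900 m.
ȳ = (P₁·1.267 + P₂·1.900)/(P₁+P₂) = 1.632 m.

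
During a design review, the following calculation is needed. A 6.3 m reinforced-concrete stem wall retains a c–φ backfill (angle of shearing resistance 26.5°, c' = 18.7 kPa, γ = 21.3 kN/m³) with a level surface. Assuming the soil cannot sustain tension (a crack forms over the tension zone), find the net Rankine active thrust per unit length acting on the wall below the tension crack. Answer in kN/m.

K_a = 0.3829; √K_a = 0.6188.
Tension-crack depth z_c = 2c/(γ√K_a) = 2×18.7/(21.3×0.6188) = 2.837 m.
σ_a at base = K_a γ H − 2c√K_a = 0.3829×21.3×6.3 − 2×18.7×0.6188 = 28.24 kPa.
P_a = ½ × 28.24 × (H − z_c) = 0.5×28.24×3.463 = 48.90 kN/m.

48.9 kN/m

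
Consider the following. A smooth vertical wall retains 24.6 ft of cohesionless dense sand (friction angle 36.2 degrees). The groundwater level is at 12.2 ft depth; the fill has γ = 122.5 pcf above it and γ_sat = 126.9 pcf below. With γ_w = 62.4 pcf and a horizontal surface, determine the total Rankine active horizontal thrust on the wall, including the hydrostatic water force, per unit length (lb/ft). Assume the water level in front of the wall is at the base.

13200 lb/ft

K_a = tan²(45° − φ/2) = 0.2574.
γ' = 126.9 − 62.4 = 64.50 pcf. Depth below WT = 12.4 ft.
σ'_h at WT = K_a γ d_w = 384.7 psf; at base = 384.7 + K_a γ' × 12.4 = 590.5 psf.
P₁ (0–12.2 ft) = ½×384.7×12.2 = 2346. P₂ (12.2–24.6 ft) = ½(384.7+590.5)×12.4 = 6046.
P_w = ½ γ_w h₂² = 0.5×62.4×12.4² = 4797. Total = 2346+6046+4797 = 13190 lb/ft.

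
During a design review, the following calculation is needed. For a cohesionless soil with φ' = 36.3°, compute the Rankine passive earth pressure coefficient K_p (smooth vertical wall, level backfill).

3.90

K_p = (1 + sin φ)/(1 − sin φ) = tan²(45° + 36.3°/2) = 3.902.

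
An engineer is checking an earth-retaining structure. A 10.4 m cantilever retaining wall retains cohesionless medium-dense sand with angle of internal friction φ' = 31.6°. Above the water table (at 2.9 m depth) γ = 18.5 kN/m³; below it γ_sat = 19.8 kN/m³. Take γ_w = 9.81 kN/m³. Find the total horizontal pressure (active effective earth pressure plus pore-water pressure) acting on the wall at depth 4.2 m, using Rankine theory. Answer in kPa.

K_a = (1 − sin φ)/(1 + sin φ) = 0.3123.
γ' = 19.8 − 9.81 = 9.990 kN/m³.
Effective vertical stress at 4.2 m: σ'_v = 18.5×2.9 + 9.990×1.30 = 66.64 kPa.
σ'_h = K_a σ'_v = 0.3123 × 66.64 = 20.81 kPa; u = γ_w × 1.30 = 12.75 kPa.
Total σ_h = 20.81 + 12.75 = 33.57 kPa.

33.6 kPa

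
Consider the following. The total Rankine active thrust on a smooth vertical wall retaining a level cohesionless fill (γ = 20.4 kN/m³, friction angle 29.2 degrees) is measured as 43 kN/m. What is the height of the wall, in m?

K_a = 0.3442. P_a = ½ K_a γ H² ⇒ H = √(2P_a/(K_a γ)).
H = √(2×43/(0.3442×20.4)) = 3.500 m.

3.50 m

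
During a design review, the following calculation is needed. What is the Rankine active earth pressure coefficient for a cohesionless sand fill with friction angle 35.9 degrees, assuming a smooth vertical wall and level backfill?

K_a = (1 − sin φ)/(1 + sin φ) = (1 − sin 35.9°)/(1 + sin 35.9°) = 0.2607.

0.261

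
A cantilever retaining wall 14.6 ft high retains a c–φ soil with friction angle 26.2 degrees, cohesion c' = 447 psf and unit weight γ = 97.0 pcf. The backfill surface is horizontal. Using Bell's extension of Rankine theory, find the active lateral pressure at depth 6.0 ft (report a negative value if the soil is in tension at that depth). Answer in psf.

K_a = (1 − sin φ)/(1 + sin φ) = 0.3874.
σ_a = K_a γ z − 2c√K_a = 0.3874×97.0×6.0 − 2×447×0.6224 = -331.0 psf.

-331 psf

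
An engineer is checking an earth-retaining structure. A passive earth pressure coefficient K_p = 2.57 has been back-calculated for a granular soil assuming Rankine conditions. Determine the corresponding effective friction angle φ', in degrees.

K_p = (1+sin φ)/(1−sin φ) ⇒ sin φ = (K_p − 1)/(K_p + 1) = 0.4398.
φ = arcsin(0.4398) = 26.09°.

26.1°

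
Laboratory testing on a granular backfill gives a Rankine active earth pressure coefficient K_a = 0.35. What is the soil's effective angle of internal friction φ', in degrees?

28.8°

K_a = tan²(45° − φ/2) ⇒ 45° − φ/2 = arctan(√0.35) = 30.61°.
φ = 2(45° − 30.61°) = 28.78°.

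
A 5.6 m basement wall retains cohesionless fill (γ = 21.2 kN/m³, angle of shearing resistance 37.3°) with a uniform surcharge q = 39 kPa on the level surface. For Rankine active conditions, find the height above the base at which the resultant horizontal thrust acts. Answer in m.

K_a = 0.2453.
Triangular part P₁ = ½K_aγH² = 81.55 at H/3 = 1.867 m; rectangular part P₂ = K_a q H = 53.58 at H/2 = 2.800 m.
ȳ = (P₁·1.867 + P₂·2.800)/(P₁+P₂) = 2.237 m.

2.24 m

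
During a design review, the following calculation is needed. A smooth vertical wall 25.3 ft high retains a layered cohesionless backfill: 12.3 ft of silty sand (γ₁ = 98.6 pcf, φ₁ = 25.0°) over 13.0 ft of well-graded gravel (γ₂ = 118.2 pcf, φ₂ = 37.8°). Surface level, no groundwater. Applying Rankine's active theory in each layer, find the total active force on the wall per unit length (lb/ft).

K_a1 = tan²(45°−25.0°/2) = 0.4059; K_a2 = tan²(45°−37.8°/2) = 0.2400.
Layer 1: σ at base = K_a1 γ₁ h₁ = 492.2 psf; P₁ = ½×492.2×12.3 = 3027.
Layer 2: σ_v at top = γ₁h₁ = 1213; σ_h top = K_a2×1213 = 291.1; σ_h base = K_a2×(1213+118.2×13.0) = 659.8.
P₂ = ½(291.1+659.8)×13.0 = 6181. Total P_a = 3027+6181 = 9208 lb/ft.

9210 lb/ft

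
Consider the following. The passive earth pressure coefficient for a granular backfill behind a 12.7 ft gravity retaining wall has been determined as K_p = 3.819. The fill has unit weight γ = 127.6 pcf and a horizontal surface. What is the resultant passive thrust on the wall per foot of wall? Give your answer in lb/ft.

39300 lb/ft

P = ½ K_p γ H² = 0.5 × 3.819 × 127.6 × 12.7² = 39300 lb/ft.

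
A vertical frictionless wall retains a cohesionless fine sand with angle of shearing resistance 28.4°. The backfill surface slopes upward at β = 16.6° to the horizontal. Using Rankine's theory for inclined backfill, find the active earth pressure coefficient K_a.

K_a = cos β · (cos β − √(cos²β − cos²φ)) / (cos β + √(cos²β − cos²φ)).
cos β = 0.9583, cos φ = 0.8796, √(cos²β − cos²φ) = 0.3803.
K_a = 0.9583 × (0.9583 − 0.3803)/(0.9583 + 0.3803) = 0.4138.

0.414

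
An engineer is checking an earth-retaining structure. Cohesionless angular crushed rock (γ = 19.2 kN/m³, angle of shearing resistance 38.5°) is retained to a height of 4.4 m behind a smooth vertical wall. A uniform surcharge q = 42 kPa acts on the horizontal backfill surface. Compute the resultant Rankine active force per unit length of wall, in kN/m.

86.2 kN/m

K_a = tan²(45° − φ/2) = 0.2327.
Soil triangle: ½ K_a γ H² = 0.5×0.2327×19.2×4.4² = 43.24 kN/m.
Surcharge rectangle: K_a q H = 0.2327×42×4.4 = 42.99 kN/m.
Total = 43.24 + 42.99 = 86.23 kN/m.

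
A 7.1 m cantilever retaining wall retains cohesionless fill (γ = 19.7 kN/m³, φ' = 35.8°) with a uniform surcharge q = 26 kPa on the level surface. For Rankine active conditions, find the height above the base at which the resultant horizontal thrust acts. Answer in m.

K_a = 0.2619.
Triangular part P₁ = ½K_aγH² = 130.0 at H/3 = 2.367 m; rectangular part P₂ = K_a q H = 48.34 at H/2 = 3.550 m.
ȳ = (P₁·2.367 + P₂·3.550)/(P₁+P₂) = 2.687 m.

2.69 m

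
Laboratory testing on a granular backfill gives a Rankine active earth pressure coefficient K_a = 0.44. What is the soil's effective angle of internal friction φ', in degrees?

K_a = tan²(45° − φ/2) ⇒ 45° − φ/2 = arctan(√0.44) = 33.56°.
φ = 2(45° − 33.56°) = 22.89°.

22.9°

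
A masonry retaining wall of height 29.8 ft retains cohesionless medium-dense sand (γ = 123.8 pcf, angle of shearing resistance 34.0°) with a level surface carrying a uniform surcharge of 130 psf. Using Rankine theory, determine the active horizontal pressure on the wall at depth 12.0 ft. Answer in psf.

457 psf

K_a = (1 − sin φ)/(1 + sin φ) = 0.2827.
σ_v = γz + q = 123.8 × 12.0 + 130 = 1616 psf.
σ_h = K_a σ_v = 0.2827 × 1616 = 456.8 psf.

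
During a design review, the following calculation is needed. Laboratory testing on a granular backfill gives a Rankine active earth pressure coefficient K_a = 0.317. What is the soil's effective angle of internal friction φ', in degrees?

K_a = tan²(45° − φ/2) ⇒ 45° − φ/2 = arctan(√0.317) = 29.38°.
φ = 2(45° − 29.38°) = 31.24°.

31.2°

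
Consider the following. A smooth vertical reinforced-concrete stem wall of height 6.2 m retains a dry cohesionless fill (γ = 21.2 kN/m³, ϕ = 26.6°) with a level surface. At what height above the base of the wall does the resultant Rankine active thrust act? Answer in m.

K_a = 0.3814.
The pressure distribution is triangular, so the resultant acts at H/3 above the base = 6.2/3 = 2.067 m.

2.07 m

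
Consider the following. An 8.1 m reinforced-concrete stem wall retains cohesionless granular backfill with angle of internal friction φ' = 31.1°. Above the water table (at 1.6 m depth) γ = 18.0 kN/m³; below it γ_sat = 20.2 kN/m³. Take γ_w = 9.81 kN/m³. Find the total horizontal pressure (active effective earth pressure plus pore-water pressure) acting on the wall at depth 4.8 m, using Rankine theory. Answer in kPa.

K_a = (1 − sin φ)/(1 + sin φ) = 0.3188.
γ' = 20.2 − 9.81 = 10.39 kN/m³.
Effective vertical stress at 4.8 m: σ'_v = 18.0×1.6 + 10.39×3.20 = 62.05 kPa.
σ'_h = K_a σ'_v = 0.3188 × 62.05 = 19.78 kPa; u = γ_w × 3.20 = 31.39 kPa.
Total σ_h = 19.78 + 31.39 = 51.17 kPa.

51.2 kPa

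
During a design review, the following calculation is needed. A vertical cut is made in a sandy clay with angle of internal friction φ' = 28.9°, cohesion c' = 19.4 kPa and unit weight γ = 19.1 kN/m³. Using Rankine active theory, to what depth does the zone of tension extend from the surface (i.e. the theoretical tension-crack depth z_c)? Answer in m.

K_a = tan²(45° − 28.9°/2) = 0.3484; √K_a = 0.5902.
The active pressure is zero where K_a γ z = 2c√K_a, so z_c = 2c/(γ√K_a) = 2×19.4/(19.1×0.5902) = 3.442 m.

3.44 m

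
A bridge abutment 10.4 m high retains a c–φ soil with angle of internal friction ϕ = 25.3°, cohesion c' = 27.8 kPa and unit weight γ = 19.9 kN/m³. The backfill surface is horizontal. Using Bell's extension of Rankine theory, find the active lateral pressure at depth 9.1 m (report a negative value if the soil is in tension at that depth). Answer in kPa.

37.4 kPa

K_a = (1 − sin φ)/(1 + sin φ) = 0.4012.
σ_a = K_a γ z − 2c√K_a = 0.4012×19.9×9.1 − 2×27.8×0.6334 = 37.43 kPa.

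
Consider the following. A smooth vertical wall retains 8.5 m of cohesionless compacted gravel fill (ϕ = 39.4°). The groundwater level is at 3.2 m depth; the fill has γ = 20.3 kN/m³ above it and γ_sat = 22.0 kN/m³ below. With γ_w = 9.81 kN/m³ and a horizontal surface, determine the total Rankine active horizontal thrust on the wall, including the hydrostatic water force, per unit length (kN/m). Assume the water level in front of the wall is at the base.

276 kN/m

K_a = tan²(45° − φ/2) = 0.2234.
γ' = 22.0 − 9.81 = 12.19 kN/m³. Depth below WT = 5.3 m.
σ'_h at WT = K_a γ d_w = 14.51 kPa; at base = 14.51 + K_a γ' × 5.3 = 28.95 kPa.
P₁ (0–3.2 m) = ½×14.51×3.2 = 23.22. P₂ (3.2–8.5 m) = ½(14.51+28.95)×5.3 = 115.2.
P_w = ½ γ_w h₂² = 0.5×9.81×5.3² = 137.8. Total = 23.22+115.2+137.8 = 276.2 kN/m.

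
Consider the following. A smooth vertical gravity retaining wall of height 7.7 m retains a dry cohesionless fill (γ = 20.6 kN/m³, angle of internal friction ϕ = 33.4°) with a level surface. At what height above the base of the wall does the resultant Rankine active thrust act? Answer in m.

K_a = 0.2899.
The pressure distribution is triangular, so the resultant acts at H/3 above the base = 7.7/3 = 2.567 m.

2.57 m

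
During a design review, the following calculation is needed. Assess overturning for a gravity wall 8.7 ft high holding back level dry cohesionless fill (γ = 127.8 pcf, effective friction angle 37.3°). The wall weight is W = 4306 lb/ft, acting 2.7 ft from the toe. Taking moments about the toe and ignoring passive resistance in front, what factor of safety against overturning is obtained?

K_a = tan²(45° − 37.3°/2) = 0.2453.
P_a = ½K_aγH² = 0.5×0.2453×127.8×8.7² = 1187 lb/ft, acting at H/3 = 2.900 ft above the base.
Overturning moment M_o = P_a × H/3 = 1187 × 2.900 = 3441.
Resisting moment M_r = W × 2.7 = 4306 × 2.7 = 11630.
FS_overturning = M_r/M_o = 11630/3441 = 3.379.

3.38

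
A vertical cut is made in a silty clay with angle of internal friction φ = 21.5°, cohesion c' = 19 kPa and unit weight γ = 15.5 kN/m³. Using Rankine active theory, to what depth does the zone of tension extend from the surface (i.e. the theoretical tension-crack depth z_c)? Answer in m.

K_a = tan²(45° − 21.5°/2) = 0.4636; √K_a = 0.6809.
The active pressure is zero where K_a γ z = 2c√K_a, so z_c = 2c/(γ√K_a) = 2×19/(15.5×0.6809) = 3.601 m.

3.60 m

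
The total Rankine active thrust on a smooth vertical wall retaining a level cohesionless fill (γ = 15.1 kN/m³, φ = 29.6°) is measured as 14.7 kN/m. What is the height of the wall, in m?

2.40 m

K_a = 0.3387. P_a = ½ K_a γ H² ⇒ H = √(2P_a/(K_a γ)).
H = √(2×14.7/(0.3387×15.1)) = 2.397 m.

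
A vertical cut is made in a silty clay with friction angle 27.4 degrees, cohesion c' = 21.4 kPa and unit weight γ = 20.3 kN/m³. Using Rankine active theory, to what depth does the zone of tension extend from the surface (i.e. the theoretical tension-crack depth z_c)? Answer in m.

3.47 m

K_a = tan²(45° − 27.4°/2) = 0.3697; √K_a = 0.6080.
The active pressure is zero where K_a γ z = 2c√K_a, so z_c = 2c/(γ√K_a) = 2×21.4/(20.3×0.6080) = 3.468 m.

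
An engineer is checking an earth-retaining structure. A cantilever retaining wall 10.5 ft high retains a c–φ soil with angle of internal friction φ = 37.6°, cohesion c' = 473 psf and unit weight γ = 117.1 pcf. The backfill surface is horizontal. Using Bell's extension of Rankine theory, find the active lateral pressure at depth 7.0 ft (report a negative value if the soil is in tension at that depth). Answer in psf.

-267 psf

K_a = (1 − sin φ)/(1 + sin φ) = 0.2421.
σ_a = K_a γ z − 2c√K_a = 0.2421×117.1×7.0 − 2×473×0.4921 = -267.0 psf.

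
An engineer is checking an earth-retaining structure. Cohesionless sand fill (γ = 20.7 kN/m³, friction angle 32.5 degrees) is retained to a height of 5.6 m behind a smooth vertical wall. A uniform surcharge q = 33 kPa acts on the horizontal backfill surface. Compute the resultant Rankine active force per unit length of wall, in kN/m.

153 kN/m

K_a = tan²(45° − φ/2) = 0.3010.
Soil triangle: ½ K_a γ H² = 0.5×0.3010×20.7×5.6² = 97.69 kN/m.
Surcharge rectangle: K_a q H = 0.3010×33×5.6 = 55.62 kN/m.
Total = 97.69 + 55.62 = 153.3 kN/m.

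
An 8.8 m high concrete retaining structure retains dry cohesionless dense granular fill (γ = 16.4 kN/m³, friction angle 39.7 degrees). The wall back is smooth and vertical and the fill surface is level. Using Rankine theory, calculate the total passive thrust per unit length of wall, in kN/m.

2880 kN/m

K_p = tan²(45° + φ/2) = 4.537.
P_p = ½ K_p γ H² = 0.5 × 4.537 × 16.4 × 8.8² = 2881 kN/m.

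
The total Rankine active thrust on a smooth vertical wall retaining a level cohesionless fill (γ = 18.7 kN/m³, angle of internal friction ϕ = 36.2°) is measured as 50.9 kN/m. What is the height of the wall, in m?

K_a = 0.2574. P_a = ½ K_a γ H² ⇒ H = √(2P_a/(K_a γ)).
H = √(2×50.9/(0.2574×18.7)) = 4.599 m.

4.60 m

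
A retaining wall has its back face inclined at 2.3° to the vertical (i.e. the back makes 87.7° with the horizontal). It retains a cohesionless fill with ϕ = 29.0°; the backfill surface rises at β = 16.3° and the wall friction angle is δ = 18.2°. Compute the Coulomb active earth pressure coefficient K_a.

0.422

K_a = sin²(α+φ) / [sin²α · sin(α−δ) · (1 + √{sin(φ+δ)sin(φ−β) / (sin(α−δ)sin(α+β))})²].
With α = 87.7°, φ = 29.0°, δ = 18.2°, β = 16.3°: K_a = 0.4225.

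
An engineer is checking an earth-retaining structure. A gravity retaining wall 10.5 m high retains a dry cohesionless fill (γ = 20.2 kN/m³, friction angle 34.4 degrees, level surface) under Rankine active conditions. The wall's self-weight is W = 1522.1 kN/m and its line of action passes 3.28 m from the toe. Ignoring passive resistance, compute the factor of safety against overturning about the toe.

K_a = tan²(45° − 34.4°/2) = 0.2780.
P_a = ½K_aγH² = 0.5×0.2780×20.2×10.5² = 309.5 kN/m, acting at H/3 = 3.500 m above the base.
Overturning moment M_o = P_a × H/3 = 309.5 × 3.500 = 1083.
Resisting moment M_r = W × 3.28 = 1522.1 × 3.28 = 4992.
FS_overturning = M_r/M_o = 4992/1083 = 4.608.

4.61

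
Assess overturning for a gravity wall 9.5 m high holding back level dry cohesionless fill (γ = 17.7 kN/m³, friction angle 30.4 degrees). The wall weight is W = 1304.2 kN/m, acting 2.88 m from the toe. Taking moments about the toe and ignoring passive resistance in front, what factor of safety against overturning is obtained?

4.53

K_a = tan²(45° − 30.4°/2) = 0.3280.
P_a = ½K_aγH² = 0.5×0.3280×17.7×9.5² = 262.0 kN/m, acting at H/3 = 3.167 m above the base.
Overturning moment M_o = P_a × H/3 = 262.0 × 3.167 = 829.6.
Resisting moment M_r = W × 2.88 = 1304.2 × 2.88 = 3756.
FS_overturning = M_r/M_o = 3756/829.6 = 4.528.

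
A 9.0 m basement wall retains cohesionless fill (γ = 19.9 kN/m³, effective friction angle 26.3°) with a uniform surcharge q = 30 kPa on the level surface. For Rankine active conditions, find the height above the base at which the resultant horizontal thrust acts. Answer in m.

K_a = 0.3859.
Triangular part P₁ = ½K_aγH² = 311.0 at H/3 = 3.000 m; rectangular part P₂ = K_a q H = 104.2 at H/2 = 4.500 m.
ȳ = (P₁·3.000 + P₂·4.500)/(P₁+P₂) = 3.376 m.

3.38 m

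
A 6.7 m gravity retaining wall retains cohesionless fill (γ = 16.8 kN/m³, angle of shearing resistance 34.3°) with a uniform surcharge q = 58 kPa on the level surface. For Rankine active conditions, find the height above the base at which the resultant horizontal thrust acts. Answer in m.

2.80 m

K_a = 0.2792.
Triangular part P₁ = ½K_aγH² = 105.3 at H/3 = 2.233 m; rectangular part P₂ = K_a q H = 108.5 at H/2 = 3.350 m.
ȳ = (P₁·2.233 + P₂·3.350)/(P₁+P₂) = 2.800 m.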